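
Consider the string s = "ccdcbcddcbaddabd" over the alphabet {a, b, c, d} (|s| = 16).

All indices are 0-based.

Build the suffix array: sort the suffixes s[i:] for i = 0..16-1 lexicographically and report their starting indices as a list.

[13, 10, 9, 4, 14, 8, 3, 0, 1, 5, 15, 12, 7, 2, 11, 6]

rank→(start, suffix):
  0 → (13, 'abd')
  1 → (10, 'addabd')
  2 → (9, 'baddabd')
  3 → (4, 'bcddcbaddabd')
  4 → (14, 'bd')
  5 → (8, 'cbaddabd')
  6 → (3, 'cbcddcbaddabd')
  7 → (0, 'ccdcbcddcbaddabd')
  8 → (1, 'cdcbcddcbaddabd')
  9 → (5, 'cddcbaddabd')
  10 → (15, 'd')
  11 → (12, 'dabd')
  12 → (7, 'dcbaddabd')
  13 → (2, 'dcbcddcbaddabd')
  14 → (11, 'ddabd')
  15 → (6, 'ddcbaddabd')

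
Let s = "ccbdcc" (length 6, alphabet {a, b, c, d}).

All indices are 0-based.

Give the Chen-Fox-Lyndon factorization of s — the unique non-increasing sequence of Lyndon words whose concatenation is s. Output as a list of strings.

emit factor 1: 'c' (i=0, period=1)
emit factor 2: 'c' (i=1, period=1)
emit factor 3: 'bdcc' (i=2, period=4)

["c", "c", "bdcc"]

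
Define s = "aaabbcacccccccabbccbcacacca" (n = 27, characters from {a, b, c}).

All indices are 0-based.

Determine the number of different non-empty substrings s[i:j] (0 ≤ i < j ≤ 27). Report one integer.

316

rank | idx | suffix
   0 |  26 | a
   1 |   0 | aaabbcacccccccabbccbcacacca
   2 |   1 | aabbcacccccccabbccbcacacca
   3 |   2 | abbcacccccccabbccbcacacca
   4 |  14 | abbccbcacacca
   5 |  21 | acacca
   6 |  23 | acca
   7 |   6 | acccccccabbccbcacacca
   8 |   3 | bbcacccccccabbccbcacacca
   9 |  15 | bbccbcacacca
  10 |  19 | bcacacca
  11 |   4 | bcacccccccabbccbcacacca
  12 |  16 | bccbcacacca
  13 |  25 | ca
  14 |  13 | cabbccbcacacca
  15 |  20 | cacacca
  16 |  22 | cacca
  17 |   5 | cacccccccabbccbcacacca
  18 |  18 | cbcacacca
  19 |  24 | cca
  20 |  12 | ccabbccbcacacca
  21 |  17 | ccbcacacca
  22 |  11 | cccabbccbcacacca
  23 |  10 | ccccabbccbcacacca
  24 |   9 | cccccabbccbcacacca
  25 |   8 | ccccccabbccbcacacca
  26 |   7 | cccccccabbccbcacacca

SA = [26, 0, 1, 2, 14, 21, 23, 6, 3, 15, 19, 4, 16, 25, 13, 20, 22, 5, 18, 24, 12, 17, 11, 10, 9, 8, 7]
[i] adj suffixes → lcp
  [1] 26/0 → 1 ('a')
  [2] 0/1 → 2 ('aa')
  [3] 1/2 → 1 ('a')
  [4] 2/14 → 4 ('abbc')
  [5] 14/21 → 1 ('a')
  [6] 21/23 → 2 ('ac')
  [7] 23/6 → 3 ('acc')
  [8] 6/3 → 0 ('')
  [9] 3/15 → 3 ('bbc')
  [10] 15/19 → 1 ('b')
  [11] 19/4 → 4 ('bcac')
  [12] 4/16 → 2 ('bc')
  [13] 16/25 → 0 ('')
  [14] 25/13 → 2 ('ca')
  [15] 13/20 → 2 ('ca')
  [16] 20/22 → 3 ('cac')
  [17] 22/5 → 4 ('cacc')
  [18] 5/18 → 1 ('c')
  [19] 18/24 → 1 ('c')
  [20] 24/12 → 3 ('cca')
  [21] 12/17 → 2 ('cc')
  [22] 17/11 → 2 ('cc')
  [23] 11/10 → 3 ('ccc')
  [24] 10/9 → 4 ('cccc')
  [25] 9/8 → 5 ('ccccc')
  [26] 8/7 → 6 ('cccccc')

n(n+1)/2 = 27·28/2 = 378
Σ LCP = 0 + 1 + 2 + 1 + 4 + 1 + 2 + 3 + 0 + 3 + 1 + 4 + 2 + 0 + 2 + 2 + 3 + 4 + 1 + 1 + 3 + 2 + 2 + 3 + 4 + 5 + 6 = 62
distinct = 378 − 62 = 316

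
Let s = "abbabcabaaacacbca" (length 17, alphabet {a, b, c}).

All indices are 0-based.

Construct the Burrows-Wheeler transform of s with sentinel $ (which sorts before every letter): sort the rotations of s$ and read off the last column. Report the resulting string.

acbac$bacabacabbaa

rank  rotation            last
    0  $abbabcabaaacacbca  a
    1  a$abbabcabaaacacbc  c
    2  aaacacbca$abbabcab  b
    3  aacacbca$abbabcaba  a
    4  abaaacacbca$abbabc  c
    5  abbabcabaaacacbca$  $
    6  abcabaaacacbca$abb  b
    7  acacbca$abbabcabaa  a
    8  acbca$abbabcabaaac  c
    9  baaacacbca$abbabca  a
   10  babcabaaacacbca$ab  b
   11  bbabcabaaacacbca$a  a
   12  bca$abbabcabaaacac  c
   13  bcabaaacacbca$abba  a
   14  ca$abbabcabaaacacb  b
   15  cabaaacacbca$abbab  b
   16  cacbca$abbabcabaaa  a
   17  cbca$abbabcabaaaca  a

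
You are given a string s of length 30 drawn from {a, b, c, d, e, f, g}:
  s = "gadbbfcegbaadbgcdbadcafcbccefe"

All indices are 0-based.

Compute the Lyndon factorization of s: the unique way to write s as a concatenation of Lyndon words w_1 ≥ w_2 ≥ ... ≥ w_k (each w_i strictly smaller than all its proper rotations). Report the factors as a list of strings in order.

["g", "adbbfcegb", "aadbgcdbadcafcbccefe"]

emit factor 1: 'g' (i=0, period=1)
emit factor 2: 'adbbfcegb' (i=1, period=9)
emit factor 3: 'aadbgcdbadcafcbccefe' (i=10, period=20)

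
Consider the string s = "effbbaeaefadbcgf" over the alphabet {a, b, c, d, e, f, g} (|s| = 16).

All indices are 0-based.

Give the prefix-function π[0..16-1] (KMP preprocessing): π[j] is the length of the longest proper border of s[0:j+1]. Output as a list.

π[0] = 0
j=1 s[j]='f': π[1]=0 (border '')
j=2 s[j]='f': π[2]=0 (border '')
j=3 s[j]='b': π[3]=0 (border '')
j=4 s[j]='b': π[4]=0 (border '')
j=5 s[j]='a': π[5]=0 (border '')
j=6 s[j]='e': π[6]=1 (border 'e')
j=7 s[j]='a': k: 1→0; π[7]=0 (border '')
j=8 s[j]='e': π[8]=1 (border 'e')
j=9 s[j]='f': π[9]=2 (border 'ef')
j=10 s[j]='a': k: 2→0; π[10]=0 (border '')
j=11 s[j]='d': π[11]=0 (border '')
j=12 s[j]='b': π[12]=0 (border '')
j=13 s[j]='c': π[13]=0 (border '')
j=14 s[j]='g': π[14]=0 (border '')
j=15 s[j]='f': π[15]=0 (border '')

[0, 0, 0, 0, 0, 0, 1, 0, 1, 2, 0, 0, 0, 0, 0, 0]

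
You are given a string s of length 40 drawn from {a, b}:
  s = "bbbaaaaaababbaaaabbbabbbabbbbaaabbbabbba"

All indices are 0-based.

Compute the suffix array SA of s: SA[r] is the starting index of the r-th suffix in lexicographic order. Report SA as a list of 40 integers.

rank→(start, suffix):
  0 → (39, 'a')
  1 → (3, 'aaaaaababbaaaabbbabbbabbbbaaabbbabbba')
  2 → (4, 'aaaaababbaaaabbbabbbabbbbaaabbbabbba')
  3 → (5, 'aaaababbaaaabbbabbbabbbbaaabbbabbba')
  4 → (13, 'aaaabbbabbbabbbbaaabbbabbba')
  5 → (6, 'aaababbaaaabbbabbbabbbbaaabbbabbba')
  6 → (29, 'aaabbbabbba')
  7 → (14, 'aaabbbabbbabbbbaaabbbabbba')
  8 → (7, 'aababbaaaabbbabbbabbbbaaabbbabbba')
  9 → (30, 'aabbbabbba')
  10 → (15, 'aabbbabbbabbbbaaabbbabbba')
  11 → (8, 'ababbaaaabbbabbbabbbbaaabbbabbba')
  12 → (10, 'abbaaaabbbabbbabbbbaaabbbabbba')
  13 → (35, 'abbba')
  14 → (31, 'abbbabbba')
  15 → (16, 'abbbabbbabbbbaaabbbabbba')
  16 → (20, 'abbbabbbbaaabbbabbba')
  17 → (24, 'abbbbaaabbbabbba')
  18 → (38, 'ba')
  19 → (2, 'baaaaaababbaaaabbbabbbabbbbaaabbbabbba')
  20 → (12, 'baaaabbbabbbabbbbaaabbbabbba')
  21 → (28, 'baaabbbabbba')
  22 → (9, 'babbaaaabbbabbbabbbbaaabbbabbba')
  23 → (34, 'babbba')
  24 → (19, 'babbbabbbbaaabbbabbba')
  25 → (23, 'babbbbaaabbbabbba')
  26 → (37, 'bba')
  27 → (1, 'bbaaaaaababbaaaabbbabbbabbbbaaabbbabbba')
  28 → (11, 'bbaaaabbbabbbabbbbaaabbbabbba')
  29 → (27, 'bbaaabbbabbba')
  30 → (33, 'bbabbba')
  31 → (18, 'bbabbbabbbbaaabbbabbba')
  32 → (22, 'bbabbbbaaabbbabbba')
  33 → (36, 'bbba')
  34 → (0, 'bbbaaaaaababbaaaabbbabbbabbbbaaabbbabbba')
  35 → (26, 'bbbaaabbbabbba')
  36 → (32, 'bbbabbba')
  37 → (17, 'bbbabbbabbbbaaabbbabbba')
  38 → (21, 'bbbabbbbaaabbbabbba')
  39 → (25, 'bbbbaaabbbabbba')

[39, 3, 4, 5, 13, 6, 29, 14, 7, 30, 15, 8, 10, 35, 31, 16, 20, 24, 38, 2, 12, 28, 9, 34, 19, 23, 37, 1, 11, 27, 33, 18, 22, 36, 0, 26, 32, 17, 21, 25]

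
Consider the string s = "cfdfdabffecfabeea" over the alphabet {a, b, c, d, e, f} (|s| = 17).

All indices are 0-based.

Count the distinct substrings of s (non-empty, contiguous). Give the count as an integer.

139

rank | idx | suffix
   0 |  16 | a
   1 |  12 | abeea
   2 |   5 | abffecfabeea
   3 |  13 | beea
   4 |   6 | bffecfabeea
   5 |  10 | cfabeea
   6 |   0 | cfdfdabffecfabeea
   7 |   4 | dabffecfabeea
   8 |   2 | dfdabffecfabeea
   9 |  15 | ea
  10 |   9 | ecfabeea
  11 |  14 | eea
  12 |  11 | fabeea
  13 |   3 | fdabffecfabeea
  14 |   1 | fdfdabffecfabeea
  15 |   8 | fecfabeea
  16 |   7 | ffecfabeea

SA = [16, 12, 5, 13, 6, 10, 0, 4, 2, 15, 9, 14, 11, 3, 1, 8, 7]
[i] adj suffixes → lcp
  [1] 16/12 → 1 ('a')
  [2] 12/5 → 2 ('ab')
  [3] 5/13 → 0 ('')
  [4] 13/6 → 1 ('b')
  [5] 6/10 → 0 ('')
  [6] 10/0 → 2 ('cf')
  [7] 0/4 → 0 ('')
  [8] 4/2 → 1 ('d')
  [9] 2/15 → 0 ('')
  [10] 15/9 → 1 ('e')
  [11] 9/14 → 1 ('e')
  [12] 14/11 → 0 ('')
  [13] 11/3 → 1 ('f')
  [14] 3/1 → 2 ('fd')
  [15] 1/8 → 1 ('f')
  [16] 8/7 → 1 ('f')

n(n+1)/2 = 17·18/2 = 153
Σ LCP = 0 + 1 + 2 + 0 + 1 + 0 + 2 + 0 + 1 + 0 + 1 + 1 + 0 + 1 + 2 + 1 + 1 = 14
distinct = 153 − 14 = 139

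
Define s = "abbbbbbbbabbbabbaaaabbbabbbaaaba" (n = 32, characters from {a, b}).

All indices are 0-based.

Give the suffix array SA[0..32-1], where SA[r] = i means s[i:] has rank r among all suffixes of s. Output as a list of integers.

rank→(start, suffix):
  0 → (31, 'a')
  1 → (16, 'aaaabbbabbbaaaba')
  2 → (27, 'aaaba')
  3 → (17, 'aaabbbabbbaaaba')
  4 → (28, 'aaba')
  5 → (18, 'aabbbabbbaaaba')
  6 → (29, 'aba')
  7 → (13, 'abbaaaabbbabbbaaaba')
  8 → (23, 'abbbaaaba')
  9 → (9, 'abbbabbaaaabbbabbbaaaba')
  10 → (19, 'abbbabbbaaaba')
  11 → (0, 'abbbbbbbbabbbabbaaaabbbabbbaaaba')
  12 → (30, 'ba')
  13 → (15, 'baaaabbbabbbaaaba')
  14 → (26, 'baaaba')
  15 → (12, 'babbaaaabbbabbbaaaba')
  16 → (22, 'babbbaaaba')
  17 → (8, 'babbbabbaaaabbbabbbaaaba')
  18 → (14, 'bbaaaabbbabbbaaaba')
  19 → (25, 'bbaaaba')
  20 → (11, 'bbabbaaaabbbabbbaaaba')
  21 → (21, 'bbabbbaaaba')
  22 → (7, 'bbabbbabbaaaabbbabbbaaaba')
  23 → (24, 'bbbaaaba')
  24 → (10, 'bbbabbaaaabbbabbbaaaba')
  25 → (20, 'bbbabbbaaaba')
  26 → (6, 'bbbabbbabbaaaabbbabbbaaaba')
  27 → (5, 'bbbbabbbabbaaaabbbabbbaaaba')
  28 → (4, 'bbbbbabbbabbaaaabbbabbbaaaba')
  29 → (3, 'bbbbbbabbbabbaaaabbbabbbaaaba')
  30 → (2, 'bbbbbbbabbbabbaaaabbbabbbaaaba')
  31 → (1, 'bbbbbbbbabbbabbaaaabbbabbbaaaba')

[31, 16, 27, 17, 28, 18, 29, 13, 23, 9, 19, 0, 30, 15, 26, 12, 22, 8, 14, 25, 11, 21, 7, 24, 10, 20, 6, 5, 4, 3, 2, 1]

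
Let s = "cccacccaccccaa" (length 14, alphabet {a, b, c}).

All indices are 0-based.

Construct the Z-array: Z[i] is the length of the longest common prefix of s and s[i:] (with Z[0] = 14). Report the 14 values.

Z[0]=14
i=1: outside box; Z[1]=2 extend→box=[1,3)
i=2: min(r-i=1, Z[1]=2)=1; Z[2]=1
i=3: outside box; Z[3]=0
i=4: outside box; Z[4]=7 extend→box=[4,11)
i=5: min(r-i=6, Z[1]=2)=2; Z[5]=2
i=6: min(r-i=5, Z[2]=1)=1; Z[6]=1
i=7: min(r-i=4, Z[3]=0)=0; Z[7]=0
i=8: min(r-i=3, Z[4]=7)=3; Z[8]=3
i=9: min(r-i=2, Z[5]=2)=2; Z[9]=4 extend→box=[9,13)
i=10: min(r-i=3, Z[1]=2)=2; Z[10]=2
i=11: min(r-i=2, Z[2]=1)=1; Z[11]=1
i=12: min(r-i=1, Z[3]=0)=0; Z[12]=0
i=13: outside box; Z[13]=0

[14, 2, 1, 0, 7, 2, 1, 0, 3, 4, 2, 1, 0, 0]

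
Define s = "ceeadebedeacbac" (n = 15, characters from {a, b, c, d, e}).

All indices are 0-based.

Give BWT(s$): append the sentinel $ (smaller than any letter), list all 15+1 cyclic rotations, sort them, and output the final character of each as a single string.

rank  rotation          last
    0  $ceeadebedeacbac  c
    1  ac$ceeadebedeacb  b
    2  acbac$ceeadebede  e
    3  adebedeacbac$cee  e
    4  bac$ceeadebedeac  c
    5  bedeacbac$ceeade  e
    6  c$ceeadebedeacba  a
    7  cbac$ceeadebedea  a
    8  ceeadebedeacbac$  $
    9  deacbac$ceeadebe  e
   10  debedeacbac$ceea  a
   11  eacbac$ceeadebed  d
   12  eadebedeacbac$ce  e
   13  ebedeacbac$ceead  d
   14  edeacbac$ceeadeb  b
   15  eeadebedeacbac$c  c

cbeeceaa$eadedbc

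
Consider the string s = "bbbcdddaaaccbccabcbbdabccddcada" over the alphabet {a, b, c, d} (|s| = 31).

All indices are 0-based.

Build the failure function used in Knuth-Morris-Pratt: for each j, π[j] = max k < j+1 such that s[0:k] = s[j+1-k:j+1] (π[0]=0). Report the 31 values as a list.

π[0] = 0
j=1 s[j]='b': π[1]=1 (border 'b')
j=2 s[j]='b': π[2]=2 (border 'bb')
j=3 s[j]='c': k: 2→1→0; π[3]=0 (border '')
j=4 s[j]='d': π[4]=0 (border '')
j=5 s[j]='d': π[5]=0 (border '')
j=6 s[j]='d': π[6]=0 (border '')
j=7 s[j]='a': π[7]=0 (border '')
j=8 s[j]='a': π[8]=0 (border '')
j=9 s[j]='a': π[9]=0 (border '')
j=10 s[j]='c': π[10]=0 (border '')
j=11 s[j]='c': π[11]=0 (border '')
j=12 s[j]='b': π[12]=1 (border 'b')
j=13 s[j]='c': k: 1→0; π[13]=0 (border '')
j=14 s[j]='c': π[14]=0 (border '')
j=15 s[j]='a': π[15]=0 (border '')
j=16 s[j]='b': π[16]=1 (border 'b')
j=17 s[j]='c': k: 1→0; π[17]=0 (border '')
j=18 s[j]='b': π[18]=1 (border 'b')
j=19 s[j]='b': π[19]=2 (border 'bb')
j=20 s[j]='d': k: 2→1→0; π[20]=0 (border '')
j=21 s[j]='a': π[21]=0 (border '')
j=22 s[j]='b': π[22]=1 (border 'b')
j=23 s[j]='c': k: 1→0; π[23]=0 (border '')
j=24 s[j]='c': π[24]=0 (border '')
j=25 s[j]='d': π[25]=0 (border '')
j=26 s[j]='d': π[26]=0 (border '')
j=27 s[j]='c': π[27]=0 (border '')
j=28 s[j]='a': π[28]=0 (border '')
j=29 s[j]='d': π[29]=0 (border '')
j=30 s[j]='a': π[30]=0 (border '')

[0, 1, 2, 0, 0, 0, 0, 0, 0, 0, 0, 0, 1, 0, 0, 0, 1, 0, 1, 2, 0, 0, 1, 0, 0, 0, 0, 0, 0, 0, 0]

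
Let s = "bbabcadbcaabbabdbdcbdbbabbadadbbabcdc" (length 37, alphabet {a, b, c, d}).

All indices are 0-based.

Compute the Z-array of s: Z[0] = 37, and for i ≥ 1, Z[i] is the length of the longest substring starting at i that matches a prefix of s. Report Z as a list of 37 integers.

[37, 1, 0, 1, 0, 0, 0, 1, 0, 0, 0, 4, 1, 0, 1, 0, 1, 0, 0, 1, 0, 4, 1, 0, 3, 1, 0, 0, 0, 0, 5, 1, 0, 1, 0, 0, 0]

Z[0]=37
i=1: outside box; Z[1]=1 extend→box=[1,2)
i=2: outside box; Z[2]=0
i=3: outside box; Z[3]=1 extend→box=[3,4)
i=4: outside box; Z[4]=0
i=5: outside box; Z[5]=0
i=6: outside box; Z[6]=0
i=7: outside box; Z[7]=1 extend→box=[7,8)
i=8: outside box; Z[8]=0
i=9: outside box; Z[9]=0
i=10: outside box; Z[10]=0
i=11: outside box; Z[11]=4 extend→box=[11,15)
i=12: min(r-i=3, Z[1]=1)=1; Z[12]=1
i=13: min(r-i=2, Z[2]=0)=0; Z[13]=0
i=14: min(r-i=1, Z[3]=1)=1; Z[14]=1
i=15: outside box; Z[15]=0
i=16: outside box; Z[16]=1 extend→box=[16,17)
i=17: outside box; Z[17]=0
i=18: outside box; Z[18]=0
i=19: outside box; Z[19]=1 extend→box=[19,20)
i=20: outside box; Z[20]=0
i=21: outside box; Z[21]=4 extend→box=[21,25)
i=22: min(r-i=3, Z[1]=1)=1; Z[22]=1
i=23: min(r-i=2, Z[2]=0)=0; Z[23]=0
i=24: min(r-i=1, Z[3]=1)=1; Z[24]=3 extend→box=[24,27)
i=25: min(r-i=2, Z[1]=1)=1; Z[25]=1
i=26: min(r-i=1, Z[2]=0)=0; Z[26]=0
i=27: outside box; Z[27]=0
i=28: outside box; Z[28]=0
i=29: outside box; Z[29]=0
i=30: outside box; Z[30]=5 extend→box=[30,35)
i=31: min(r-i=4, Z[1]=1)=1; Z[31]=1
i=32: min(r-i=3, Z[2]=0)=0; Z[32]=0
i=33: min(r-i=2, Z[3]=1)=1; Z[33]=1
i=34: min(r-i=1, Z[4]=0)=0; Z[34]=0
i=35: outside box; Z[35]=0
i=36: outside box; Z[36]=0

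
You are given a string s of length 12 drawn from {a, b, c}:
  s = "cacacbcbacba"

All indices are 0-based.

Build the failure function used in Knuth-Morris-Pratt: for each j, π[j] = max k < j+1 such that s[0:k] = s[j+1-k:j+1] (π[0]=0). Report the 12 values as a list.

[0, 0, 1, 2, 3, 0, 1, 0, 0, 1, 0, 0]

π[0] = 0
j=1 s[j]='a': π[1]=0 (border '')
j=2 s[j]='c': π[2]=1 (border 'c')
j=3 s[j]='a': π[3]=2 (border 'ca')
j=4 s[j]='c': π[4]=3 (border 'cac')
j=5 s[j]='b': k: 3→1→0; π[5]=0 (border '')
j=6 s[j]='c': π[6]=1 (border 'c')
j=7 s[j]='b': k: 1→0; π[7]=0 (border '')
j=8 s[j]='a': π[8]=0 (border '')
j=9 s[j]='c': π[9]=1 (border 'c')
j=10 s[j]='b': k: 1→0; π[10]=0 (border '')
j=11 s[j]='a': π[11]=0 (border '')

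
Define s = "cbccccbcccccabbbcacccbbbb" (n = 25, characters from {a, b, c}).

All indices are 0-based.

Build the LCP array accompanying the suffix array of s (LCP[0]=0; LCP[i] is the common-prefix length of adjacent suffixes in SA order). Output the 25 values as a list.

rank | idx | suffix
   0 |  12 | abbbcacccbbbb
   1 |  17 | acccbbbb
   2 |  24 | b
   3 |  23 | bb
   4 |  22 | bbb
   5 |  21 | bbbb
   6 |  13 | bbbcacccbbbb
   7 |  14 | bbcacccbbbb
   8 |  15 | bcacccbbbb
   9 |   1 | bccccbcccccabbbcacccbbbb
  10 |   6 | bcccccabbbcacccbbbb
  11 |  11 | cabbbcacccbbbb
  12 |  16 | cacccbbbb
  13 |  20 | cbbbb
  14 |   0 | cbccccbcccccabbbcacccbbbb
  15 |   5 | cbcccccabbbcacccbbbb
  16 |  10 | ccabbbcacccbbbb
  17 |  19 | ccbbbb
  18 |   4 | ccbcccccabbbcacccbbbb
  19 |   9 | cccabbbcacccbbbb
  20 |  18 | cccbbbb
  21 |   3 | cccbcccccabbbcacccbbbb
  22 |   8 | ccccabbbcacccbbbb
  23 |   2 | ccccbcccccabbbcacccbbbb
  24 |   7 | cccccabbbcacccbbbb

SA = [12, 17, 24, 23, 22, 21, 13, 14, 15, 1, 6, 11, 16, 20, 0, 5, 10, 19, 4, 9, 18, 3, 8, 2, 7]
[i] adj suffixes → lcp
  [1] 12/17 → 1 ('a')
  [2] 17/24 → 0 ('')
  [3] 24/23 → 1 ('b')
  [4] 23/22 → 2 ('bb')
  [5] 22/21 → 3 ('bbb')
  [6] 21/13 → 3 ('bbb')
  [7] 13/14 → 2 ('bb')
  [8] 14/15 → 1 ('b')
  [9] 15/1 → 2 ('bc')
  [10] 1/6 → 5 ('bcccc')
  [11] 6/11 → 0 ('')
  [12] 11/16 → 2 ('ca')
  [13] 16/20 → 1 ('c')
  [14] 20/0 → 2 ('cb')
  [15] 0/5 → 6 ('cbcccc')
  [16] 5/10 → 1 ('c')
  [17] 10/19 → 2 ('cc')
  [18] 19/4 → 3 ('ccb')
  [19] 4/9 → 2 ('cc')
  [20] 9/18 → 3 ('ccc')
  [21] 18/3 → 4 ('cccb')
  [22] 3/8 → 3 ('ccc')
  [23] 8/2 → 4 ('cccc')
  [24] 2/7 → 4 ('cccc')

[0, 1, 0, 1, 2, 3, 3, 2, 1, 2, 5, 0, 2, 1, 2, 6, 1, 2, 3, 2, 3, 4, 3, 4, 4]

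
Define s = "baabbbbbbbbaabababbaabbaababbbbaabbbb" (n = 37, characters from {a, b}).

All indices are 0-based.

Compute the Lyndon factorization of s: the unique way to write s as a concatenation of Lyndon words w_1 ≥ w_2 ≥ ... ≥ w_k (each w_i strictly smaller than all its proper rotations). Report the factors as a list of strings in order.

["b", "aabbbbbbbb", "aabababbaabbaababbbbaabbbb"]

emit factor 1: 'b' (i=0, period=1)
emit factor 2: 'aabbbbbbbb' (i=1, period=10)
emit factor 3: 'aabababbaabbaababbbbaabbbb' (i=11, period=26)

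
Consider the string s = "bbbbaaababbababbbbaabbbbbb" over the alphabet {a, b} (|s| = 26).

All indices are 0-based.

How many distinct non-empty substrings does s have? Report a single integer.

275

sorted suffixes:
  #0 SA[0]=4  'aaababbababbbbaabbbbbb'
  #1 SA[1]=5  'aababbababbbbaabbbbbb'
  #2 SA[2]=18  'aabbbbbb'
  #3 SA[3]=6  'ababbababbbbaabbbbbb'
  #4 SA[4]=11  'ababbbbaabbbbbb'
  #5 SA[5]=8  'abbababbbbaabbbbbb'
  #6 SA[6]=13  'abbbbaabbbbbb'
  #7 SA[7]=19  'abbbbbb'
  #8 SA[8]=25  'b'
  #9 SA[9]=3  'baaababbababbbbaabbbbbb'
  #10 SA[10]=17  'baabbbbbb'
  #11 SA[11]=10  'bababbbbaabbbbbb'
  #12 SA[12]=7  'babbababbbbaabbbbbb'
  #13 SA[13]=12  'babbbbaabbbbbb'
  #14 SA[14]=24  'bb'
  #15 SA[15]=2  'bbaaababbababbbbaabbbbbb'
  #16 SA[16]=16  'bbaabbbbbb'
  #17 SA[17]=9  'bbababbbbaabbbbbb'
  #18 SA[18]=23  'bbb'
  #19 SA[19]=1  'bbbaaababbababbbbaabbbbbb'
  #20 SA[20]=15  'bbbaabbbbbb'
  #21 SA[21]=22  'bbbb'
  #22 SA[22]=0  'bbbbaaababbababbbbaabbbbbb'
  #23 SA[23]=14  'bbbbaabbbbbb'
  #24 SA[24]=21  'bbbbb'
  #25 SA[25]=20  'bbbbbb'

SA = [4, 5, 18, 6, 11, 8, 13, 19, 25, 3, 17, 10, 7, 12, 24, 2, 16, 9, 23, 1, 15, 22, 0, 14, 21, 20]
rank  pair      lcp
   1  s[4:],s[5:]  2  'aa'
   2  s[5:],s[18:]  3  'aab'
   3  s[18:],s[6:]  1  'a'
   4  s[6:],s[11:]  5  'ababb'
   5  s[11:],s[8:]  2  'ab'
   6  s[8:],s[13:]  3  'abb'
   7  s[13:],s[19:]  5  'abbbb'
   8  s[19:],s[25:]  0  ''
   9  s[25:],s[3:]  1  'b'
  10  s[3:],s[17:]  3  'baa'
  11  s[17:],s[10:]  2  'ba'
  12  s[10:],s[7:]  3  'bab'
  13  s[7:],s[12:]  4  'babb'
  14  s[12:],s[24:]  1  'b'
  15  s[24:],s[2:]  2  'bb'
  16  s[2:],s[16:]  4  'bbaa'
  17  s[16:],s[9:]  3  'bba'
  18  s[9:],s[23:]  2  'bb'
  19  s[23:],s[1:]  3  'bbb'
  20  s[1:],s[15:]  5  'bbbaa'
  21  s[15:],s[22:]  3  'bbb'
  22  s[22:],s[0:]  4  'bbbb'
  23  s[0:],s[14:]  6  'bbbbaa'
  24  s[14:],s[21:]  4  'bbbb'
  25  s[21:],s[20:]  5  'bbbbb'

n(n+1)/2 = 26·27/2 = 351
Σ LCP = 0 + 2 + 3 + 1 + 5 + 2 + 3 + 5 + 0 + 1 + 3 + 2 + 3 + 4 + 1 + 2 + 4 + 3 + 2 + 3 + 5 + 3 + 4 + 6 + 4 + 5 = 76
distinct = 351 − 76 = 275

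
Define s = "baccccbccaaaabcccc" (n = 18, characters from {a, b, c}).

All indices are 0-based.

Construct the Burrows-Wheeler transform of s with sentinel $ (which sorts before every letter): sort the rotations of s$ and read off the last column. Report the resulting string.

rank  rotation             last
    0  $baccccbccaaaabcccc  c
    1  aaaabcccc$baccccbcc  c
    2  aaabcccc$baccccbcca  a
    3  aabcccc$baccccbccaa  a
    4  abcccc$baccccbccaaa  a
    5  accccbccaaaabcccc$b  b
    6  baccccbccaaaabcccc$  $
    7  bccaaaabcccc$bacccc  c
    8  bcccc$baccccbccaaaa  a
    9  c$baccccbccaaaabccc  c
   10  caaaabcccc$baccccbc  c
   11  cbccaaaabcccc$baccc  c
   12  cc$baccccbccaaaabcc  c
   13  ccaaaabcccc$baccccb  b
   14  ccbccaaaabcccc$bacc  c
   15  ccc$baccccbccaaaabc  c
   16  cccbccaaaabcccc$bac  c
   17  cccc$baccccbccaaaab  b
   18  ccccbccaaaabcccc$ba  a

ccaaab$caccccbcccba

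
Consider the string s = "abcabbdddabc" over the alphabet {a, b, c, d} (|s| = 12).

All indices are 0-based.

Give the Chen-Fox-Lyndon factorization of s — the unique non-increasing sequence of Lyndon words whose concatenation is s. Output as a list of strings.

emit factor 1: 'abc' (i=0, period=3)
emit factor 2: 'abbdddabc' (i=3, period=9)

["abc", "abbdddabc"]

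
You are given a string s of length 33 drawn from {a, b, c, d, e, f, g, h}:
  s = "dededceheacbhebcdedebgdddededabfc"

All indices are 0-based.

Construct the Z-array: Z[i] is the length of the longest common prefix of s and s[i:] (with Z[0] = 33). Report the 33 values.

[33, 0, 3, 0, 1, 0, 0, 0, 0, 0, 0, 0, 0, 0, 0, 0, 4, 0, 2, 0, 0, 0, 1, 1, 5, 0, 3, 0, 1, 0, 0, 0, 0]

Z[0]=33
i=1: i≥r, start 0; Z[1]=0
i=2: i≥r, start 0; Z[2]=3 scan→box=[2,5)
i=3: min(r-i=2, Z[1]=0)=0; Z[3]=0
i=4: min(r-i=1, Z[2]=3)=1; Z[4]=1
i=5: i≥r, start 0; Z[5]=0
i=6: i≥r, start 0; Z[6]=0
i=7: i≥r, start 0; Z[7]=0
i=8: i≥r, start 0; Z[8]=0
i=9: i≥r, start 0; Z[9]=0
i=10: i≥r, start 0; Z[10]=0
i=11: i≥r, start 0; Z[11]=0
i=12: i≥r, start 0; Z[12]=0
i=13: i≥r, start 0; Z[13]=0
i=14: i≥r, start 0; Z[14]=0
i=15: i≥r, start 0; Z[15]=0
i=16: i≥r, start 0; Z[16]=4 scan→box=[16,20)
i=17: min(r-i=3, Z[1]=0)=0; Z[17]=0
i=18: min(r-i=2, Z[2]=3)=2; Z[18]=2
i=19: min(r-i=1, Z[3]=0)=0; Z[19]=0
i=20: i≥r, start 0; Z[20]=0
i=21: i≥r, start 0; Z[21]=0
i=22: i≥r, start 0; Z[22]=1 scan→box=[22,23)
i=23: i≥r, start 0; Z[23]=1 scan→box=[23,24)
i=24: i≥r, start 0; Z[24]=5 scan→box=[24,29)
i=25: min(r-i=4, Z[1]=0)=0; Z[25]=0
i=26: min(r-i=3, Z[2]=3)=3; Z[26]=3
i=27: min(r-i=2, Z[3]=0)=0; Z[27]=0
i=28: min(r-i=1, Z[4]=1)=1; Z[28]=1
i=29: i≥r, start 0; Z[29]=0
i=30: i≥r, start 0; Z[30]=0
i=31: i≥r, start 0; Z[31]=0
i=32: i≥r, start 0; Z[32]=0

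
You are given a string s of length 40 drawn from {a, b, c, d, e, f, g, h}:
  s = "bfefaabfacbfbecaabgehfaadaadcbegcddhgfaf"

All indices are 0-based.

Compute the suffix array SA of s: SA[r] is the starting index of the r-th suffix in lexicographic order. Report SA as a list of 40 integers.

rank→(start, suffix):
  0 → (4, 'aabfacbfbecaabgehfaadaadcbegcddhgfaf')
  1 → (15, 'aabgehfaadaadcbegcddhgfaf')
  2 → (22, 'aadaadcbegcddhgfaf')
  3 → (25, 'aadcbegcddhgfaf')
  4 → (5, 'abfacbfbecaabgehfaadaadcbegcddhgfaf')
  5 → (16, 'abgehfaadaadcbegcddhgfaf')
  6 → (8, 'acbfbecaabgehfaadaadcbegcddhgfaf')
  7 → (23, 'adaadcbegcddhgfaf')
  8 → (26, 'adcbegcddhgfaf')
  9 → (38, 'af')
  10 → (12, 'becaabgehfaadaadcbegcddhgfaf')
  11 → (29, 'begcddhgfaf')
  12 → (6, 'bfacbfbecaabgehfaadaadcbegcddhgfaf')
  13 → (10, 'bfbecaabgehfaadaadcbegcddhgfaf')
  14 → (0, 'bfefaabfacbfbecaabgehfaadaadcbegcddhgfaf')
  15 → (17, 'bgehfaadaadcbegcddhgfaf')
  16 → (14, 'caabgehfaadaadcbegcddhgfaf')
  17 → (28, 'cbegcddhgfaf')
  18 → (9, 'cbfbecaabgehfaadaadcbegcddhgfaf')
  19 → (32, 'cddhgfaf')
  20 → (24, 'daadcbegcddhgfaf')
  21 → (27, 'dcbegcddhgfaf')
  22 → (33, 'ddhgfaf')
  23 → (34, 'dhgfaf')
  24 → (13, 'ecaabgehfaadaadcbegcddhgfaf')
  25 → (2, 'efaabfacbfbecaabgehfaadaadcbegcddhgfaf')
  26 → (30, 'egcddhgfaf')
  27 → (19, 'ehfaadaadcbegcddhgfaf')
  28 → (39, 'f')
  29 → (3, 'faabfacbfbecaabgehfaadaadcbegcddhgfaf')
  30 → (21, 'faadaadcbegcddhgfaf')
  31 → (7, 'facbfbecaabgehfaadaadcbegcddhgfaf')
  32 → (37, 'faf')
  33 → (11, 'fbecaabgehfaadaadcbegcddhgfaf')
  34 → (1, 'fefaabfacbfbecaabgehfaadaadcbegcddhgfaf')
  35 → (31, 'gcddhgfaf')
  36 → (18, 'gehfaadaadcbegcddhgfaf')
  37 → (36, 'gfaf')
  38 → (20, 'hfaadaadcbegcddhgfaf')
  39 → (35, 'hgfaf')

[4, 15, 22, 25, 5, 16, 8, 23, 26, 38, 12, 29, 6, 10, 0, 17, 14, 28, 9, 32, 24, 27, 33, 34, 13, 2, 30, 19, 39, 3, 21, 7, 37, 11, 1, 31, 18, 36, 20, 35]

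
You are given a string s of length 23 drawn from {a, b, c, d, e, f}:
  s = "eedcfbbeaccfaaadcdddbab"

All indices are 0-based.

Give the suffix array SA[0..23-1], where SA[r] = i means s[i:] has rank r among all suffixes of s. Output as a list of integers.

[12, 13, 21, 8, 14, 22, 20, 5, 6, 9, 16, 10, 3, 19, 15, 2, 18, 17, 7, 1, 0, 11, 4]

sorted suffixes:
  #0 SA[0]=12  'aaadcdddbab'
  #1 SA[1]=13  'aadcdddbab'
  #2 SA[2]=21  'ab'
  #3 SA[3]=8  'accfaaadcdddbab'
  #4 SA[4]=14  'adcdddbab'
  #5 SA[5]=22  'b'
  #6 SA[6]=20  'bab'
  #7 SA[7]=5  'bbeaccfaaadcdddbab'
  #8 SA[8]=6  'beaccfaaadcdddbab'
  #9 SA[9]=9  'ccfaaadcdddbab'
  #10 SA[10]=16  'cdddbab'
  #11 SA[11]=10  'cfaaadcdddbab'
  #12 SA[12]=3  'cfbbeaccfaaadcdddbab'
  #13 SA[13]=19  'dbab'
  #14 SA[14]=15  'dcdddbab'
  #15 SA[15]=2  'dcfbbeaccfaaadcdddbab'
  #16 SA[16]=18  'ddbab'
  #17 SA[17]=17  'dddbab'
  #18 SA[18]=7  'eaccfaaadcdddbab'
  #19 SA[19]=1  'edcfbbeaccfaaadcdddbab'
  #20 SA[20]=0  'eedcfbbeaccfaaadcdddbab'
  #21 SA[21]=11  'faaadcdddbab'
  #22 SA[22]=4  'fbbeaccfaaadcdddbab'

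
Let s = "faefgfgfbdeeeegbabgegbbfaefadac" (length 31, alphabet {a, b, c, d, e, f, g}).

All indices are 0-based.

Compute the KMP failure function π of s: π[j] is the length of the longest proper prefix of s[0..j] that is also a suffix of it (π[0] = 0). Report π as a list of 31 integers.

π[0] = 0
j=1 s[j]='a': π[1]=0 (border '')
j=2 s[j]='e': π[2]=0 (border '')
j=3 s[j]='f': π[3]=1 (border 'f')
j=4 s[j]='g': k: 1→0; π[4]=0 (border '')
j=5 s[j]='f': π[5]=1 (border 'f')
j=6 s[j]='g': k: 1→0; π[6]=0 (border '')
j=7 s[j]='f': π[7]=1 (border 'f')
j=8 s[j]='b': k: 1→0; π[8]=0 (border '')
j=9 s[j]='d': π[9]=0 (border '')
j=10 s[j]='e': π[10]=0 (border '')
j=11 s[j]='e': π[11]=0 (border '')
j=12 s[j]='e': π[12]=0 (border '')
j=13 s[j]='e': π[13]=0 (border '')
j=14 s[j]='g': π[14]=0 (border '')
j=15 s[j]='b': π[15]=0 (border '')
j=16 s[j]='a': π[16]=0 (border '')
j=17 s[j]='b': π[17]=0 (border '')
j=18 s[j]='g': π[18]=0 (border '')
j=19 s[j]='e': π[19]=0 (border '')
j=20 s[j]='g': π[20]=0 (border '')
j=21 s[j]='b': π[21]=0 (border '')
j=22 s[j]='b': π[22]=0 (border '')
j=23 s[j]='f': π[23]=1 (border 'f')
j=24 s[j]='a': π[24]=2 (border 'fa')
j=25 s[j]='e': π[25]=3 (border 'fae')
j=26 s[j]='f': π[26]=4 (border 'faef')
j=27 s[j]='a': k: 4→1; π[27]=2 (border 'fa')
j=28 s[j]='d': k: 2→0; π[28]=0 (border '')
j=29 s[j]='a': π[29]=0 (border '')
j=30 s[j]='c': π[30]=0 (border '')

[0, 0, 0, 1, 0, 1, 0, 1, 0, 0, 0, 0, 0, 0, 0, 0, 0, 0, 0, 0, 0, 0, 0, 1, 2, 3, 4, 2, 0, 0, 0]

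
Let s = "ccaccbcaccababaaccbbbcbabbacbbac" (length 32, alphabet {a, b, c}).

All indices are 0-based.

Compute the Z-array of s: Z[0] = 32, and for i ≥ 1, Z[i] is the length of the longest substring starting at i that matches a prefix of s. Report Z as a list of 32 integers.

Z[0]=32
i=1: outside box; Z[1]=1 grow→box=[1,2)
i=2: outside box; Z[2]=0
i=3: outside box; Z[3]=2 grow→box=[3,5)
i=4: min(r-i=1, Z[1]=1)=1; Z[4]=1
i=5: outside box; Z[5]=0
i=6: outside box; Z[6]=1 grow→box=[6,7)
i=7: outside box; Z[7]=0
i=8: outside box; Z[8]=3 grow→box=[8,11)
i=9: min(r-i=2, Z[1]=1)=1; Z[9]=1
i=10: min(r-i=1, Z[2]=0)=0; Z[10]=0
i=11: outside box; Z[11]=0
i=12: outside box; Z[12]=0
i=13: outside box; Z[13]=0
i=14: outside box; Z[14]=0
i=15: outside box; Z[15]=0
i=16: outside box; Z[16]=2 grow→box=[16,18)
i=17: min(r-i=1, Z[1]=1)=1; Z[17]=1
i=18: outside box; Z[18]=0
i=19: outside box; Z[19]=0
i=20: outside box; Z[20]=0
i=21: outside box; Z[21]=1 grow→box=[21,22)
i=22: outside box; Z[22]=0
i=23: outside box; Z[23]=0
i=24: outside box; Z[24]=0
i=25: outside box; Z[25]=0
i=26: outside box; Z[26]=0
i=27: outside box; Z[27]=1 grow→box=[27,28)
i=28: outside box; Z[28]=0
i=29: outside box; Z[29]=0
i=30: outside box; Z[30]=0
i=31: outside box; Z[31]=1 grow→box=[31,32)

[32, 1, 0, 2, 1, 0, 1, 0, 3, 1, 0, 0, 0, 0, 0, 0, 2, 1, 0, 0, 0, 1, 0, 0, 0, 0, 0, 1, 0, 0, 0, 1]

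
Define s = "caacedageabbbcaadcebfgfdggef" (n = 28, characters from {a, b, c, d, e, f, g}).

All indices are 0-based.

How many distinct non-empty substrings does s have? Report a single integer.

379

sorted suffixes:
  #0 SA[0]=1  'aacedageabbbcaadcebfgfdggef'
  #1 SA[1]=14  'aadcebfgfdggef'
  #2 SA[2]=9  'abbbcaadcebfgfdggef'
  #3 SA[3]=2  'acedageabbbcaadcebfgfdggef'
  #4 SA[4]=15  'adcebfgfdggef'
  #5 SA[5]=6  'ageabbbcaadcebfgfdggef'
  #6 SA[6]=10  'bbbcaadcebfgfdggef'
  #7 SA[7]=11  'bbcaadcebfgfdggef'
  #8 SA[8]=12  'bcaadcebfgfdggef'
  #9 SA[9]=19  'bfgfdggef'
  #10 SA[10]=0  'caacedageabbbcaadcebfgfdggef'
  #11 SA[11]=13  'caadcebfgfdggef'
  #12 SA[12]=17  'cebfgfdggef'
  #13 SA[13]=3  'cedageabbbcaadcebfgfdggef'
  #14 SA[14]=5  'dageabbbcaadcebfgfdggef'
  #15 SA[15]=16  'dcebfgfdggef'
  #16 SA[16]=23  'dggef'
  #17 SA[17]=8  'eabbbcaadcebfgfdggef'
  #18 SA[18]=18  'ebfgfdggef'
  #19 SA[19]=4  'edageabbbcaadcebfgfdggef'
  #20 SA[20]=26  'ef'
  #21 SA[21]=27  'f'
  #22 SA[22]=22  'fdggef'
  #23 SA[23]=20  'fgfdggef'
  #24 SA[24]=7  'geabbbcaadcebfgfdggef'
  #25 SA[25]=25  'gef'
  #26 SA[26]=21  'gfdggef'
  #27 SA[27]=24  'ggef'

SA = [1, 14, 9, 2, 15, 6, 10, 11, 12, 19, 0, 13, 17, 3, 5, 16, 23, 8, 18, 4, 26, 27, 22, 20, 7, 25, 21, 24]
[i] adj suffixes → lcp
  [1] 1/14 → 2 ('aa')
  [2] 14/9 → 1 ('a')
  [3] 9/2 → 1 ('a')
  [4] 2/15 → 1 ('a')
  [5] 15/6 → 1 ('a')
  [6] 6/10 → 0 ('')
  [7] 10/11 → 2 ('bb')
  [8] 11/12 → 1 ('b')
  [9] 12/19 → 1 ('b')
  [10] 19/0 → 0 ('')
  [11] 0/13 → 3 ('caa')
  [12] 13/17 → 1 ('c')
  [13] 17/3 → 2 ('ce')
  [14] 3/5 → 0 ('')
  [15] 5/16 → 1 ('d')
  [16] 16/23 → 1 ('d')
  [17] 23/8 → 0 ('')
  [18] 8/18 → 1 ('e')
  [19] 18/4 → 1 ('e')
  [20] 4/26 → 1 ('e')
  [21] 26/27 → 0 ('')
  [22] 27/22 → 1 ('f')
  [23] 22/20 → 1 ('f')
  [24] 20/7 → 0 ('')
  [25] 7/25 → 2 ('ge')
  [26] 25/21 → 1 ('g')
  [27] 21/24 → 1 ('g')

n(n+1)/2 = 28·29/2 = 406
Σ LCP = 0 + 2 + 1 + 1 + 1 + 1 + 0 + 2 + 1 + 1 + 0 + 3 + 1 + 2 + 0 + 1 + 1 + 0 + 1 + 1 + 1 + 0 + 1 + 1 + 0 + 2 + 1 + 1 = 27
distinct = 406 − 27 = 379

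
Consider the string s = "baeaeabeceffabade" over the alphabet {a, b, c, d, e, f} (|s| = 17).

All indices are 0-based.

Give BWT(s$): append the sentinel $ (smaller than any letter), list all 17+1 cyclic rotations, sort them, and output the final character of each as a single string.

rank  rotation            last
    0  $baeaeabeceffabade  e
    1  abade$baeaeabeceff  f
    2  abeceffabade$baeae  e
    3  ade$baeaeabeceffab  b
    4  aeabeceffabade$bae  e
    5  aeaeabeceffabade$b  b
    6  bade$baeaeabeceffa  a
    7  baeaeabeceffabade$  $
    8  beceffabade$baeaea  a
    9  ceffabade$baeaeabe  e
   10  de$baeaeabeceffaba  a
   11  e$baeaeabeceffabad  d
   12  eabeceffabade$baea  a
   13  eaeabeceffabade$ba  a
   14  eceffabade$baeaeab  b
   15  effabade$baeaeabec  c
   16  fabade$baeaeabecef  f
   17  ffabade$baeaeabece  e

efebeba$aeadaabcfe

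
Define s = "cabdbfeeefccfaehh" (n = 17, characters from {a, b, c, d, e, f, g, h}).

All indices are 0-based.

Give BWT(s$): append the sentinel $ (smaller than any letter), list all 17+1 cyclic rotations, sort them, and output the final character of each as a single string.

rank  rotation            last
    0  $cabdbfeeefccfaehh  h
    1  abdbfeeefccfaehh$c  c
    2  aehh$cabdbfeeefccf  f
    3  bdbfeeefccfaehh$ca  a
    4  bfeeefccfaehh$cabd  d
    5  cabdbfeeefccfaehh$  $
    6  ccfaehh$cabdbfeeef  f
    7  cfaehh$cabdbfeeefc  c
    8  dbfeeefccfaehh$cab  b
    9  eeefccfaehh$cabdbf  f
   10  eefccfaehh$cabdbfe  e
   11  efccfaehh$cabdbfee  e
   12  ehh$cabdbfeeefccfa  a
   13  faehh$cabdbfeeefcc  c
   14  fccfaehh$cabdbfeee  e
   15  feeefccfaehh$cabdb  b
   16  h$cabdbfeeefccfaeh  h
   17  hh$cabdbfeeefccfae  e

hcfad$fcbfeeacebhe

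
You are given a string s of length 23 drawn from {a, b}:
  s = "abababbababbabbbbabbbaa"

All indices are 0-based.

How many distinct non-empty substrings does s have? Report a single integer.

198

rank | idx | suffix
   0 |  22 | a
   1 |  21 | aa
   2 |   0 | abababbababbabbbbabbbaa
   3 |   2 | ababbababbabbbbabbbaa
   4 |   7 | ababbabbbbabbbaa
   5 |   4 | abbababbabbbbabbbaa
   6 |   9 | abbabbbbabbbaa
   7 |  17 | abbbaa
   8 |  12 | abbbbabbbaa
   9 |  20 | baa
  10 |   1 | bababbababbabbbbabbbaa
  11 |   6 | bababbabbbbabbbaa
  12 |   3 | babbababbabbbbabbbaa
  13 |   8 | babbabbbbabbbaa
  14 |  16 | babbbaa
  15 |  11 | babbbbabbbaa
  16 |  19 | bbaa
  17 |   5 | bbababbabbbbabbbaa
  18 |  15 | bbabbbaa
  19 |  10 | bbabbbbabbbaa
  20 |  18 | bbbaa
  21 |  14 | bbbabbbaa
  22 |  13 | bbbbabbbaa

SA = [22, 21, 0, 2, 7, 4, 9, 17, 12, 20, 1, 6, 3, 8, 16, 11, 19, 5, 15, 10, 18, 14, 13]
[i] adj suffixes → lcp
  [1] 22/21 → 1 ('a')
  [2] 21/0 → 1 ('a')
  [3] 0/2 → 4 ('abab')
  [4] 2/7 → 7 ('ababbab')
  [5] 7/4 → 2 ('ab')
  [6] 4/9 → 5 ('abbab')
  [7] 9/17 → 3 ('abb')
  [8] 17/12 → 4 ('abbb')
  [9] 12/20 → 0 ('')
  [10] 20/1 → 2 ('ba')
  [11] 1/6 → 8 ('bababbab')
  [12] 6/3 → 3 ('bab')
  [13] 3/8 → 6 ('babbab')
  [14] 8/16 → 4 ('babb')
  [15] 16/11 → 5 ('babbb')
  [16] 11/19 → 1 ('b')
  [17] 19/5 → 3 ('bba')
  [18] 5/15 → 4 ('bbab')
  [19] 15/10 → 6 ('bbabbb')
  [20] 10/18 → 2 ('bb')
  [21] 18/14 → 4 ('bbba')
  [22] 14/13 → 3 ('bbb')

n(n+1)/2 = 23·24/2 = 276
Σ LCP = 0 + 1 + 1 + 4 + 7 + 2 + 5 + 3 + 4 + 0 + 2 + 8 + 3 + 6 + 4 + 5 + 1 + 3 + 4 + 6 + 2 + 4 + 3 = 78
distinct = 276 − 78 = 198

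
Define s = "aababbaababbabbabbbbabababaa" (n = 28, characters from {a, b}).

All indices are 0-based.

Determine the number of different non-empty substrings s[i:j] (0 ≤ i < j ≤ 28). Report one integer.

310

rank | idx | suffix
   0 |  27 | a
   1 |  26 | aa
   2 |   0 | aababbaababbabbabbbbabababaa
   3 |   6 | aababbabbabbbbabababaa
   4 |  24 | abaa
   5 |  22 | ababaa
   6 |  20 | abababaa
   7 |   1 | ababbaababbabbabbbbabababaa
   8 |   7 | ababbabbabbbbabababaa
   9 |   3 | abbaababbabbabbbbabababaa
  10 |   9 | abbabbabbbbabababaa
  11 |  12 | abbabbbbabababaa
  12 |  15 | abbbbabababaa
  13 |  25 | baa
  14 |   5 | baababbabbabbbbabababaa
  15 |  23 | babaa
  16 |  21 | bababaa
  17 |  19 | babababaa
  18 |   2 | babbaababbabbabbbbabababaa
  19 |   8 | babbabbabbbbabababaa
  20 |  11 | babbabbbbabababaa
  21 |  14 | babbbbabababaa
  22 |   4 | bbaababbabbabbbbabababaa
  23 |  18 | bbabababaa
  24 |  10 | bbabbabbbbabababaa
  25 |  13 | bbabbbbabababaa
  26 |  17 | bbbabababaa
  27 |  16 | bbbbabababaa

SA = [27, 26, 0, 6, 24, 22, 20, 1, 7, 3, 9, 12, 15, 25, 5, 23, 21, 19, 2, 8, 11, 14, 4, 18, 10, 13, 17, 16]
i: (SA[i-1],SA[i]) lcp shared
  1: (27,26) 1 'a'
  2: (26,0) 2 'aa'
  3: (0,6) 7 'aababba'
  4: (6,24) 1 'a'
  5: (24,22) 3 'aba'
  6: (22,20) 5 'ababa'
  7: (20,1) 4 'abab'
  8: (1,7) 6 'ababba'
  9: (7,3) 2 'ab'
  10: (3,9) 4 'abba'
  11: (9,12) 6 'abbabb'
  12: (12,15) 3 'abb'
  13: (15,25) 0 ''
  14: (25,5) 3 'baa'
  15: (5,23) 2 'ba'
  16: (23,21) 4 'baba'
  17: (21,19) 6 'bababa'
  18: (19,2) 3 'bab'
  19: (2,8) 5 'babba'
  20: (8,11) 7 'babbabb'
  21: (11,14) 4 'babb'
  22: (14,4) 1 'b'
  23: (4,18) 3 'bba'
  24: (18,10) 4 'bbab'
  25: (10,13) 5 'bbabb'
  26: (13,17) 2 'bb'
  27: (17,16) 3 'bbb'

n(n+1)/2 = 28·29/2 = 406
Σ LCP = 0 + 1 + 2 + 7 + 1 + 3 + 5 + 4 + 6 + 2 + 4 + 6 + 3 + 0 + 3 + 2 + 4 + 6 + 3 + 5 + 7 + 4 + 1 + 3 + 4 + 5 + 2 + 3 = 96
distinct = 406 − 96 = 310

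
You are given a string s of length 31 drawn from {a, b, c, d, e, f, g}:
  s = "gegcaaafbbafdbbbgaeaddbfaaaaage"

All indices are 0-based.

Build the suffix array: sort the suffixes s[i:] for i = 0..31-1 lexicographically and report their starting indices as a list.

[24, 25, 4, 26, 5, 27, 19, 17, 6, 10, 28, 9, 8, 13, 14, 22, 15, 3, 12, 21, 20, 30, 18, 1, 23, 7, 11, 16, 2, 29, 0]

rank→(start, suffix):
  0 → (24, 'aaaaage')
  1 → (25, 'aaaage')
  2 → (4, 'aaafbbafdbbbgaeaddbfaaaaage')
  3 → (26, 'aaage')
  4 → (5, 'aafbbafdbbbgaeaddbfaaaaage')
  5 → (27, 'aage')
  6 → (19, 'addbfaaaaage')
  7 → (17, 'aeaddbfaaaaage')
  8 → (6, 'afbbafdbbbgaeaddbfaaaaage')
  9 → (10, 'afdbbbgaeaddbfaaaaage')
  10 → (28, 'age')
  11 → (9, 'bafdbbbgaeaddbfaaaaage')
  12 → (8, 'bbafdbbbgaeaddbfaaaaage')
  13 → (13, 'bbbgaeaddbfaaaaage')
  14 → (14, 'bbgaeaddbfaaaaage')
  15 → (22, 'bfaaaaage')
  16 → (15, 'bgaeaddbfaaaaage')
  17 → (3, 'caaafbbafdbbbgaeaddbfaaaaage')
  18 → (12, 'dbbbgaeaddbfaaaaage')
  19 → (21, 'dbfaaaaage')
  20 → (20, 'ddbfaaaaage')
  21 → (30, 'e')
  22 → (18, 'eaddbfaaaaage')
  23 → (1, 'egcaaafbbafdbbbgaeaddbfaaaaage')
  24 → (23, 'faaaaage')
  25 → (7, 'fbbafdbbbgaeaddbfaaaaage')
  26 → (11, 'fdbbbgaeaddbfaaaaage')
  27 → (16, 'gaeaddbfaaaaage')
  28 → (2, 'gcaaafbbafdbbbgaeaddbfaaaaage')
  29 → (29, 'ge')
  30 → (0, 'gegcaaafbbafdbbbgaeaddbfaaaaage')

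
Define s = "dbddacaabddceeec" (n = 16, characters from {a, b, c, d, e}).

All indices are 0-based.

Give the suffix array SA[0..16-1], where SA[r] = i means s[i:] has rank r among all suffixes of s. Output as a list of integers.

rank | idx | suffix
   0 |   6 | aabddceeec
   1 |   7 | abddceeec
   2 |   4 | acaabddceeec
   3 |   1 | bddacaabddceeec
   4 |   8 | bddceeec
   5 |  15 | c
   6 |   5 | caabddceeec
   7 |  11 | ceeec
   8 |   3 | dacaabddceeec
   9 |   0 | dbddacaabddceeec
  10 |  10 | dceeec
  11 |   2 | ddacaabddceeec
  12 |   9 | ddceeec
  13 |  14 | ec
  14 |  13 | eec
  15 |  12 | eeec

[6, 7, 4, 1, 8, 15, 5, 11, 3, 0, 10, 2, 9, 14, 13, 12]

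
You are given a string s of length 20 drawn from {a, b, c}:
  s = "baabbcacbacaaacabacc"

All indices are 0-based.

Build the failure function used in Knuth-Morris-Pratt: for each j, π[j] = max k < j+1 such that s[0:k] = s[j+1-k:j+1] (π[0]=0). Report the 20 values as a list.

[0, 0, 0, 1, 1, 0, 0, 0, 1, 2, 0, 0, 0, 0, 0, 0, 1, 2, 0, 0]

π[0] = 0
j=1 s[j]='a': π[1]=0 (border '')
j=2 s[j]='a': π[2]=0 (border '')
j=3 s[j]='b': π[3]=1 (border 'b')
j=4 s[j]='b': k: 1→0; π[4]=1 (border 'b')
j=5 s[j]='c': k: 1→0; π[5]=0 (border '')
j=6 s[j]='a': π[6]=0 (border '')
j=7 s[j]='c': π[7]=0 (border '')
j=8 s[j]='b': π[8]=1 (border 'b')
j=9 s[j]='a': π[9]=2 (border 'ba')
j=10 s[j]='c': k: 2→0; π[10]=0 (border '')
j=11 s[j]='a': π[11]=0 (border '')
j=12 s[j]='a': π[12]=0 (border '')
j=13 s[j]='a': π[13]=0 (border '')
j=14 s[j]='c': π[14]=0 (border '')
j=15 s[j]='a': π[15]=0 (border '')
j=16 s[j]='b': π[16]=1 (border 'b')
j=17 s[j]='a': π[17]=2 (border 'ba')
j=18 s[j]='c': k: 2→0; π[18]=0 (border '')
j=19 s[j]='c': π[19]=0 (border '')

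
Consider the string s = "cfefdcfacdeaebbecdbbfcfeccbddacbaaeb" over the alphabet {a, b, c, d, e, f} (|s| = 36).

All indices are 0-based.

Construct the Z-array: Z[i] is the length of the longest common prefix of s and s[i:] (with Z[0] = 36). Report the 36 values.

[36, 0, 0, 0, 0, 2, 0, 0, 1, 0, 0, 0, 0, 0, 0, 0, 1, 0, 0, 0, 0, 3, 0, 0, 1, 1, 0, 0, 0, 0, 1, 0, 0, 0, 0, 0]

Z[0]=36
i=1: i≥r, start 0; Z[1]=0
i=2: i≥r, start 0; Z[2]=0
i=3: i≥r, start 0; Z[3]=0
i=4: i≥r, start 0; Z[4]=0
i=5: i≥r, start 0; Z[5]=2 scan→box=[5,7)
i=6: min(r-i=1, Z[1]=0)=0; Z[6]=0
i=7: i≥r, start 0; Z[7]=0
i=8: i≥r, start 0; Z[8]=1 scan→box=[8,9)
i=9: i≥r, start 0; Z[9]=0
i=10: i≥r, start 0; Z[10]=0
i=11: i≥r, start 0; Z[11]=0
i=12: i≥r, start 0; Z[12]=0
i=13: i≥r, start 0; Z[13]=0
i=14: i≥r, start 0; Z[14]=0
i=15: i≥r, start 0; Z[15]=0
i=16: i≥r, start 0; Z[16]=1 scan→box=[16,17)
i=17: i≥r, start 0; Z[17]=0
i=18: i≥r, start 0; Z[18]=0
i=19: i≥r, start 0; Z[19]=0
i=20: i≥r, start 0; Z[20]=0
i=21: i≥r, start 0; Z[21]=3 scan→box=[21,24)
i=22: min(r-i=2, Z[1]=0)=0; Z[22]=0
i=23: min(r-i=1, Z[2]=0)=0; Z[23]=0
i=24: i≥r, start 0; Z[24]=1 scan→box=[24,25)
i=25: i≥r, start 0; Z[25]=1 scan→box=[25,26)
i=26: i≥r, start 0; Z[26]=0
i=27: i≥r, start 0; Z[27]=0
i=28: i≥r, start 0; Z[28]=0
i=29: i≥r, start 0; Z[29]=0
i=30: i≥r, start 0; Z[30]=1 scan→box=[30,31)
i=31: i≥r, start 0; Z[31]=0
i=32: i≥r, start 0; Z[32]=0
i=33: i≥r, start 0; Z[33]=0
i=34: i≥r, start 0; Z[34]=0
i=35: i≥r, start 0; Z[35]=0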